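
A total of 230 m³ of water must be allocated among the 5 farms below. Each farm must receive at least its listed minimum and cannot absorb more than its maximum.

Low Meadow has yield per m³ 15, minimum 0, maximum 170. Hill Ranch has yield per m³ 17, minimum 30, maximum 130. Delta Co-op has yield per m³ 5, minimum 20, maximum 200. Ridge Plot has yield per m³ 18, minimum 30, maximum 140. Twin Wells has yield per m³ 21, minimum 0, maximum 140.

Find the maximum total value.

Meeting every minimum uses 0+30+20+30+0 = 80 m³, leaving 150.
Highest yield per m³ first: Twin Wells 21 > Ridge Plot 18 > Hill Ranch 17 > Low Meadow 15 > Delta Co-op 5.
Twin Wells takes 140 more to reach its cap of 140 → 10 left.
Ridge Plot has room for 110 more but only 10 remain, so it gets 40.
Total = 17×30 + 5×20 + 18×40 + 21×140 = 4270.

4270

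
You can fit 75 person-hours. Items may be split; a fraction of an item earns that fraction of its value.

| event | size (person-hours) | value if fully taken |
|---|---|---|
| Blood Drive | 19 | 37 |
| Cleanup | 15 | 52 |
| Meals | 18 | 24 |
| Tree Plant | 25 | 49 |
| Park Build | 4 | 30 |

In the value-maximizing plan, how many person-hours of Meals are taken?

Sort by value density: Park Build 30/4≈7.5, Cleanup 52/15≈3.47, Tree Plant 49/25≈1.96, Blood Drive 37/19≈1.95, Meals 24/18≈1.33.
All 4 person-hours of Park Build fit (value 30) — 71 remain.
All 15 person-hours of Cleanup fit (value 52) — 56 remain.
Take all of Tree Plant (25 person-hours, value 49) — 31 person-hours left.
Blood Drive: take in full, 19 person-hours for value 37 — 12 left.
Fill the last 12 person-hours with part of Meals: 12/18 of it earns 16.

12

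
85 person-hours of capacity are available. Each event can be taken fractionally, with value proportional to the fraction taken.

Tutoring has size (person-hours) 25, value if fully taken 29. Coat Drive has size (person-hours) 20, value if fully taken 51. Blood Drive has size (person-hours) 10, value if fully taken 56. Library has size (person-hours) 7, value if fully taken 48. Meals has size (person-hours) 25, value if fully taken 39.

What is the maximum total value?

Rank by value-to-size ratio: Library 48/7≈6.86, Blood Drive 56/10≈5.6, Coat Drive 51/20≈2.55, Meals 39/25≈1.56, Tutoring 29/25≈1.16.
Library: take in full, 7 person-hours for value 48 ; 78 left.
All 10 person-hours of Blood Drive fit (value 56) ; 68 remain.
Take all of Coat Drive (20 person-hours, value 51) ; 48 person-hours left.
Meals: take in full, 25 person-hours for value 39 ; 23 left.
Fill the last 23 person-hours with part of Tutoring: 23/25 of it earns 26.68.
Total value = 220.68.

220.68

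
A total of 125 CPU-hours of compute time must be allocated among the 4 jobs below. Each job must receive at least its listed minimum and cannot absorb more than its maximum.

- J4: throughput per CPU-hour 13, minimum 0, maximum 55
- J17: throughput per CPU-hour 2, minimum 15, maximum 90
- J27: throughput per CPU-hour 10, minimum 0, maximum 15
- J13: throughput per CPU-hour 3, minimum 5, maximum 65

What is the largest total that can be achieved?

Meeting every minimum uses 0+15+0+5 = 20 CPU-hours, leaving 105.
Order the jobs by throughput per CPU-hour: J4 13 > J27 10 > J13 3 > J17 2.
J4 takes 55 more to reach its cap of 55 — 50 left.
Give J27 15 more to hit its cap of 15 — 35 left.
J13 has room for 60 more but only 35 remain, so it gets 40.
Total = 13×55 + 2×15 + 10×15 + 3×40 = 1015.

1015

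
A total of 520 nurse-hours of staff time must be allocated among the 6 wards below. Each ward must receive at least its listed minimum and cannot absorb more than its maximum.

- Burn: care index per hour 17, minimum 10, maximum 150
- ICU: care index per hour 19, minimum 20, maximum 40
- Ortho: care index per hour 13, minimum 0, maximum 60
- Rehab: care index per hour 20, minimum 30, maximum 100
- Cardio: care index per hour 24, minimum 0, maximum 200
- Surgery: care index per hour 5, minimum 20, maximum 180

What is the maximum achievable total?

Meeting every minimum uses 10+20+0+30+0+20 = 80 nurse-hours, leaving 440.
Order the wards by care index per hour: Cardio 24 > Rehab 20 > ICU 19 > Burn 17 > Ortho 13 > Surgery 5.
Give Cardio 200 more to hit its cap of 200 — 240 left.
Give Rehab 70 more to hit its cap of 100 — 170 left.
Give ICU 20 more to hit its cap of 40 — 150 left.
Burn: +140 to 150 (cap) — 10 left.
Ortho has room for 60 more but only 10 remain, so it gets 10.
Total = 17×150 + 19×40 + 13×10 + 20×100 + 24×200 + 5×20 = 10340.

10340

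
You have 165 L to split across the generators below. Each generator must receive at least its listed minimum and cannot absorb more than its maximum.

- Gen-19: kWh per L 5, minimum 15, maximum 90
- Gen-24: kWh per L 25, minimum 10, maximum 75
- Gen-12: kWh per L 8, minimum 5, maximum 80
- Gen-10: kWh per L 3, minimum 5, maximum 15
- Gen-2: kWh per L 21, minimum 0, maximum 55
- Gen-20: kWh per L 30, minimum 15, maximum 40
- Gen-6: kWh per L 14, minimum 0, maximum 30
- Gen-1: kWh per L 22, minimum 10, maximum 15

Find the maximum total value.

Meeting every minimum uses 15+10+5+5+0+15+0+10 = 60 L, leaving 105.
Order the generators by kWh per L: Gen-20 30 > Gen-24 25 > Gen-1 22 > Gen-2 21 > Gen-6 14 > Gen-12 8 > Gen-19 5 > Gen-10 3.
Gen-20 takes 25 more to reach its cap of 40 → 80 left.
Give Gen-24 65 more to hit its cap of 75 → 15 left.
Give Gen-1 5 more to hit its cap of 15 → 10 left.
Gen-2: +10 (room for 55) → 10. Pool exhausted.
Total = 5×15 + 25×75 + 8×5 + 3×5 + 21×10 + 30×40 + 22×15 = 3745.

3745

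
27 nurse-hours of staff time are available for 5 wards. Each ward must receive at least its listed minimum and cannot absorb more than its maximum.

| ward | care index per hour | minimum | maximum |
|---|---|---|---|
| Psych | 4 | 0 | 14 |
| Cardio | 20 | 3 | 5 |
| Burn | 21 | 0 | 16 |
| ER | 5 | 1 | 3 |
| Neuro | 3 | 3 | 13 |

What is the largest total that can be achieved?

460

Meeting every minimum uses 0+3+0+1+3 = 7 nurse-hours, leaving 20.
Rank by care index per hour: Burn 21 > Cardio 20 > ER 5 > Psych 4 > Neuro 3.
Give Burn 16 more to hit its cap of 16 — 4 left.
Give Cardio 2 more to hit its cap of 5 — 2 left.
ER: +2 to 3 (cap) — 0 left.
Total = 20×5 + 21×16 + 5×3 + 3×3 = 460.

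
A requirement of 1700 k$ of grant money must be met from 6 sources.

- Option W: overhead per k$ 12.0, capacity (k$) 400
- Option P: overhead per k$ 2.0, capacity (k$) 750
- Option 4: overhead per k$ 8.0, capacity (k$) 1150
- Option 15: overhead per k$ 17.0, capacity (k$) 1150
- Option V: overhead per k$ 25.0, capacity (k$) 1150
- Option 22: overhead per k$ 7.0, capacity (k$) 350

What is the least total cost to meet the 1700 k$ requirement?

Fill from the cheapest source first.
Take 750 from Option P at 2.0 — need 950 more.
Option 22 at 7.0: take all 350 k$ — 600 still needed.
Option 4 (8.0): take the remaining 600 — done.
Option W, Option 15, Option V: unused.
Cost = 750×2.0 + 350×7.0 + 600×8.0 = 8750.

8750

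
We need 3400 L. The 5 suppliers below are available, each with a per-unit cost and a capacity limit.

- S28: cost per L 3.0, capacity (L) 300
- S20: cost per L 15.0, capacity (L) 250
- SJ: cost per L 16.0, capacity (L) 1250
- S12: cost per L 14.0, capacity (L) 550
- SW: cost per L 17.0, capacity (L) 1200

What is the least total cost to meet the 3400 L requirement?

Fill from the cheapest supplier first.
S28 at 3.0: take all 300 L — 3100 still needed.
Take 550 from S12 at 14.0 — need 2550 more.
S20 at 15.0: take all 250 L — 2300 still needed.
SJ at 16.0: take all 1250 L — 1050 still needed.
SW (17.0): take the remaining 1050 — done.
Cost = 300×3.0 + 550×14.0 + 250×15.0 + 1250×16.0 + 1050×17.0 = 50200.

50200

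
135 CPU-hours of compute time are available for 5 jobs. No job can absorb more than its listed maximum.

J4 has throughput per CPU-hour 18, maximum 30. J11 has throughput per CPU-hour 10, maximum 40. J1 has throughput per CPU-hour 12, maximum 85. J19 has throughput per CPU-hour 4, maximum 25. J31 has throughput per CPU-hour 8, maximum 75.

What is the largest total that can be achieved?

1760

Highest throughput per CPU-hour first: J4 18 > J1 12 > J11 10 > J31 8 > J19 4.
J4: +30 to 30 (cap) → 105 left.
Give J1 85 to hit its cap of 85 → 20 left.
J11: +20 (room for 40) → 20. Pool exhausted.
Total = 18×30 + 10×20 + 12×85 = 1760.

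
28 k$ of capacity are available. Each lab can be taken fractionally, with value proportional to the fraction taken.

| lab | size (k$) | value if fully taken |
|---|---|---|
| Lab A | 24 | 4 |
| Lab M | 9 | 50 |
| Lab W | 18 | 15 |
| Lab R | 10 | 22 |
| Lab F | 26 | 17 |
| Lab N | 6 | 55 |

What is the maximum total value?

Sort by value density: Lab N 55/6≈9.17, Lab M 50/9≈5.56, Lab R 22/10≈2.2, Lab W 15/18≈0.833, Lab F 17/26≈0.654, Lab A 4/24≈0.167.
All 6 k$ of Lab N fit (value 55) ; 22 remain.
Lab M: take in full, 9 k$ for value 50 ; 13 left.
Lab R: take in full, 10 k$ for value 22 ; 3 left.
3 k$ left: a 3/18 share of Lab W gives 15×3/18 = 2.5.
Total value = 129.5.

129.5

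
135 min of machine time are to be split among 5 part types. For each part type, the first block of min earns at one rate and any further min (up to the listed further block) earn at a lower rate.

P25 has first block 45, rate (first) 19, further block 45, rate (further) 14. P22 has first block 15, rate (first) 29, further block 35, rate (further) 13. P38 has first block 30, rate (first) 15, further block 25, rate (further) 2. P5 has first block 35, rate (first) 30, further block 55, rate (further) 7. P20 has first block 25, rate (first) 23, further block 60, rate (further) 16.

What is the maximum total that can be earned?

Order all 10 blocks by rate: P5/first 30 > P22/first 29 > P20/first 23 > P25/first 19 > P20/second 16 > P38/first 15 > P25/second 14 > P22/second 13 > P5/second 7 > P38/second 2.
P5 first at 30: fill all 35 → 100 left.
P22/first (29): +15 → 85 left.
P20 first at 23: fill all 25 → 60 left.
P25 first at 19: fill all 45 → 15 left.
15 remain; put them into P20 second at 16.
Total = 30×35 + 29×15 + 23×25 + 19×45 + 16×15 = 3155.

3155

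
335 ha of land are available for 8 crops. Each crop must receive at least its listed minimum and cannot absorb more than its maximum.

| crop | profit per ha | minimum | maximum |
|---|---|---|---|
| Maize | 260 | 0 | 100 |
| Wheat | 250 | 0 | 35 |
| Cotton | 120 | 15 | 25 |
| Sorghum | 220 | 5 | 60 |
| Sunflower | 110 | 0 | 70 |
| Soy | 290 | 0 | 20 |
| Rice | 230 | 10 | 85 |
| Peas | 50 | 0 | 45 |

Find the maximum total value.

Meeting every minimum uses 0+0+15+5+0+0+10+0 = 30 ha, leaving 305.
Highest profit per ha first: Soy 290 > Maize 260 > Wheat 250 > Rice 230 > Sorghum 220 > Cotton 120 > Sunflower 110 > Peas 50.
Soy takes 20 more to reach its cap of 20 — 285 left.
Maize takes 100 more to reach its cap of 100 — 185 left.
Wheat: +35 to 35 (cap) — 150 left.
Give Rice 75 more to hit its cap of 85 — 75 left.
Sorghum takes 55 more to reach its cap of 60 — 20 left.
Cotton takes 10 more to reach its cap of 25 — 10 left.
Sunflower: +10 (room for 70) → 10. Pool exhausted.
Total = 260×100 + 250×35 + 120×25 + 220×60 + 110×10 + 290×20 + 230×85 = 77400.

77400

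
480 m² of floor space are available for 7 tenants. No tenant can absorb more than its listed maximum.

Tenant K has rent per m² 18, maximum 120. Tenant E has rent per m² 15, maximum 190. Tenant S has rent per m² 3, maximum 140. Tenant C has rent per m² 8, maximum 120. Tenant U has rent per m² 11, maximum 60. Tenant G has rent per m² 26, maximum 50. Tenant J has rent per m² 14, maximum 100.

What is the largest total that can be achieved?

Highest rent per m² first: Tenant G 26 > Tenant K 18 > Tenant E 15 > Tenant J 14 > Tenant U 11 > Tenant C 8 > Tenant S 3.
Tenant G: +50 to 50 (cap) ; 430 left.
Give Tenant K 120 to hit its cap of 120 ; 310 left.
Tenant E: +190 to 190 (cap) ; 120 left.
Give Tenant J 100 to hit its cap of 100 ; 20 left.
Tenant U: +20 (room for 60) → 20. Pool exhausted.
Total = 18×120 + 15×190 + 11×20 + 26×50 + 14×100 = 7930.

7930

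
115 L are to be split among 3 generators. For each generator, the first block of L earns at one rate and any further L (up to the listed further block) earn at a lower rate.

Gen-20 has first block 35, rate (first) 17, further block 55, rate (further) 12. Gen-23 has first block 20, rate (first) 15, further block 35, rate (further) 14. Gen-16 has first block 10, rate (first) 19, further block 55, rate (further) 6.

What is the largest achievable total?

1755

Rank every tier by rate: Gen-16/tier1 19 > Gen-20/tier1 17 > Gen-23/tier1 15 > Gen-23/tier2 14 > Gen-20/tier2 12 > Gen-16/tier2 6.
Gen-16/tier1 (19): +10 — 105 left.
Fill Gen-20 tier1 block (35 at 17) — 70 left.
Fill Gen-23 tier1 block (20 at 15) — 50 left.
Fill Gen-23 tier2 block (35 at 14) — 15 left.
15 remain; put them into Gen-20 tier2 at 12.
Total = 19×10 + 17×35 + 15×20 + 14×35 + 12×15 = 1755.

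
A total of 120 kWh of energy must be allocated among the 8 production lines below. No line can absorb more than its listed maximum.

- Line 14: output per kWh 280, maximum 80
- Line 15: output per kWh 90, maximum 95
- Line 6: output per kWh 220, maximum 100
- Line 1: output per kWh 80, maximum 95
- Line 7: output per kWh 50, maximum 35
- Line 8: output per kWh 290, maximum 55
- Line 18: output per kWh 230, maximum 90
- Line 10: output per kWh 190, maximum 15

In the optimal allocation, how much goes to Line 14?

Highest output per kWh first: Line 8 290 > Line 14 280 > Line 18 230 > Line 6 220 > Line 10 190 > Line 15 90 > Line 1 80 > Line 7 50.
Line 8 takes 55 to reach its cap of 55 → 65 left.
Line 14 has room for 80 but only 65 remain, so it gets 65.

65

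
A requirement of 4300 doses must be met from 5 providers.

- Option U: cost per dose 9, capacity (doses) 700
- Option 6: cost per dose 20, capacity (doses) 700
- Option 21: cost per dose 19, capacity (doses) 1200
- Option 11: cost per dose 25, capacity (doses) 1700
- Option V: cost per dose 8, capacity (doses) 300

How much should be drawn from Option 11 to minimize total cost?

1400

Cheapest first:
Option V (8): use full 300 ; 4000 doses to go.
Option U (9): use full 700 ; 3300 doses to go.
Take 1200 from Option 21 at 19 ; need 2100 more.
Take 700 from Option 6 at 20 ; need 1400 more.
Option 11 (25): take the remaining 1400 ; done.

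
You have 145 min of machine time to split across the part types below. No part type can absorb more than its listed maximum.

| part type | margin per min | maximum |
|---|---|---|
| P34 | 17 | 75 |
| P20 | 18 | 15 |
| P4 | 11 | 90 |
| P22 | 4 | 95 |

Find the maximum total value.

Highest margin per min first: P20 18 > P34 17 > P4 11 > P22 4.
P20 takes 15 to reach its cap of 15 — 130 left.
P34 takes 75 to reach its cap of 75 — 55 left.
P4: +55 (room for 90) → 55. Pool exhausted.
Total = 17×75 + 18×15 + 11×55 = 2150.

2150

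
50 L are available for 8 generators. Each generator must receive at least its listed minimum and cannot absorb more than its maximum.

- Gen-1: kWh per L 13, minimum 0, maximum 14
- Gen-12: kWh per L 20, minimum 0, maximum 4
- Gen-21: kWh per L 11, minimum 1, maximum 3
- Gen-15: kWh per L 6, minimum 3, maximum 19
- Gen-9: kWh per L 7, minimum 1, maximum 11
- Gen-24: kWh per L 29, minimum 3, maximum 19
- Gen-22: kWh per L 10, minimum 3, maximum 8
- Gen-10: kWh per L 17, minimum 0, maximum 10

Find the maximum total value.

Meeting every minimum uses 0+0+1+3+1+3+3+0 = 11 L, leaving 39.
Highest kWh per L first: Gen-24 29 > Gen-12 20 > Gen-10 17 > Gen-1 13 > Gen-21 11 > Gen-22 10 > Gen-9 7 > Gen-15 6.
Gen-24 takes 16 more to reach its cap of 19 — 23 left.
Gen-12: +4 to 4 (cap) — 19 left.
Gen-10 takes 10 more to reach its cap of 10 — 9 left.
Gen-1: +9 (room for 14) → 9. Pool exhausted.
Total = 13×9 + 20×4 + 11×1 + 6×3 + 7×1 + 29×19 + 10×3 + 17×10 = 984.

984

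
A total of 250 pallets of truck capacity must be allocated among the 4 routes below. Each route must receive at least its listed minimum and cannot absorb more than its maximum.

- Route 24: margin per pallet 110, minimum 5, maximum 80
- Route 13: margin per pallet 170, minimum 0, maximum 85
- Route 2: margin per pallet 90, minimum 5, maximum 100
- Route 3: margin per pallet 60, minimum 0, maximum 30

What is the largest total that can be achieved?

Meeting every minimum uses 5+0+5+0 = 10 pallets, leaving 240.
Rank by margin per pallet: Route 13 170 > Route 24 110 > Route 2 90 > Route 3 60.
Route 13 takes 85 more to reach its cap of 85 → 155 left.
Route 24 takes 75 more to reach its cap of 80 → 80 left.
Route 2: +80 (room for 95) → 85. Pool exhausted.
Total = 110×80 + 170×85 + 90×85 = 30900.

30900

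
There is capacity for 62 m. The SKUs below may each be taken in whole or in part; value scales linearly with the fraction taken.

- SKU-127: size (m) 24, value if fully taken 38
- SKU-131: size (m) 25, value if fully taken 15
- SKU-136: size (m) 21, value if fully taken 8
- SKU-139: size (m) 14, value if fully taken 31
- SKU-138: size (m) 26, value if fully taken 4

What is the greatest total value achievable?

83.4

Rank by value-to-size ratio: SKU-139 31/14≈2.21, SKU-127 38/24≈1.58, SKU-131 15/25≈0.6, SKU-136 8/21≈0.381, SKU-138 4/26≈0.154.
SKU-139: take in full, 14 m for value 31 — 48 left.
Take all of SKU-127 (24 m, value 38) — 24 m left.
Only 24 m remain; take 24/25 of SKU-131 for value 15×24/25 = 14.4.
Total value = 83.4.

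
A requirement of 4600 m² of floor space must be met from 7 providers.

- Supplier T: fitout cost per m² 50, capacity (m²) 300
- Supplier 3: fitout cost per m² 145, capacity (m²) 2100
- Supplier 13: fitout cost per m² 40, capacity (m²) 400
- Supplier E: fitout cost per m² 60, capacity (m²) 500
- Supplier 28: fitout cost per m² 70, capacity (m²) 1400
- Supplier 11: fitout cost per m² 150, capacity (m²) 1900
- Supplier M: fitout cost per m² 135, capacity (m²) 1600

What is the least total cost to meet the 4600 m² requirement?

Cheapest first:
Supplier 13 at 40: take all 400 m² ; 4200 still needed.
Take 300 from Supplier T at 50 ; need 3900 more.
Supplier E (60): use full 500 ; 3400 m² to go.
Take 1400 from Supplier 28 at 70 ; need 2000 more.
Supplier M at 135: take all 1600 m² ; 400 still needed.
Supplier 3 at 145: take 400 of its 2100 ; requirement met.
Supplier 11: unused.
Cost = 400×40 + 300×50 + 500×60 + 1400×70 + 1600×135 + 400×145 = 433000.

433000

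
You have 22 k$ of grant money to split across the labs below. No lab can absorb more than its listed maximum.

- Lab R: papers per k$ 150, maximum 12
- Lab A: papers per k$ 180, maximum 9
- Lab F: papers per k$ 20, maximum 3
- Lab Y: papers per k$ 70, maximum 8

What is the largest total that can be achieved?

Rank by papers per k$: Lab A 180 > Lab R 150 > Lab Y 70 > Lab F 20.
Lab A: +9 to 9 (cap) → 13 left.
Give Lab R 12 to hit its cap of 12 → 1 left.
Lab Y has room for 8 but only 1 remain, so it gets 1.
Total = 150×12 + 180×9 + 70×1 = 3490.

3490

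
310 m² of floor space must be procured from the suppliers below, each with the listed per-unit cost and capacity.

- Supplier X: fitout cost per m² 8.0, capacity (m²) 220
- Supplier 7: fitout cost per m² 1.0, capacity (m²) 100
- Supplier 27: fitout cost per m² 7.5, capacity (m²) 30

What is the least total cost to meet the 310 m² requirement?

Cheapest first:
Supplier 7 (1.0): use full 100 ; 210 m² to go.
Take 30 from Supplier 27 at 7.5 ; need 180 more.
Supplier X at 8.0: take 180 of its 220 ; requirement met.
Cost = 100×1.0 + 30×7.5 + 180×8.0 = 1765.

1765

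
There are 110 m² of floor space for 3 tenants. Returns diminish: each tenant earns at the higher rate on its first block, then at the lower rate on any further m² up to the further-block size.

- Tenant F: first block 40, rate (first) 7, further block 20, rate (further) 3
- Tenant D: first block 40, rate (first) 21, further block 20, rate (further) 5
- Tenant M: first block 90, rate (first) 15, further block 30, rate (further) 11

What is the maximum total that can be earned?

Order all 6 blocks by rate: Tenant D/tier1 21 > Tenant M/tier1 15 > Tenant M/tier2 11 > Tenant F/tier1 7 > Tenant D/tier2 5 > Tenant F/tier2 3.
Tenant D/tier1 (21): +40 ; 70 left.
70 remain; put them into Tenant M tier1 at 15.
Total = 21×40 + 15×70 = 1890.

1890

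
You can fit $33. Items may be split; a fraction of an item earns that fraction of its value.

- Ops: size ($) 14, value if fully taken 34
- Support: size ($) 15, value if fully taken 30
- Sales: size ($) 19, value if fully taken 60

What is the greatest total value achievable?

94

Rank by value-to-size ratio: Sales 60/19≈3.16, Ops 34/14≈2.43, Support 30/15≈2.
Take all of Sales (19 $, value 60) → 14 $ left.
Take all of Ops (14 $, value 34) → 0 $ left.
Total value = 94.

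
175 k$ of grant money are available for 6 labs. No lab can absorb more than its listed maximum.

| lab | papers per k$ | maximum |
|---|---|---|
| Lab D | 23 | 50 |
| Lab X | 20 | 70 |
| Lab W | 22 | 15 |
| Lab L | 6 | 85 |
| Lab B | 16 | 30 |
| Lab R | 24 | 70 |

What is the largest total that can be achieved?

3960

Rank by papers per k$: Lab R 24 > Lab D 23 > Lab W 22 > Lab X 20 > Lab B 16 > Lab L 6.
Lab R: +70 to 70 (cap) → 105 left.
Lab D takes 50 to reach its cap of 50 → 55 left.
Lab W takes 15 to reach its cap of 15 → 40 left.
Lab X has room for 70 but only 40 remain, so it gets 40.
Total = 23×50 + 20×40 + 22×15 + 24×70 = 3960.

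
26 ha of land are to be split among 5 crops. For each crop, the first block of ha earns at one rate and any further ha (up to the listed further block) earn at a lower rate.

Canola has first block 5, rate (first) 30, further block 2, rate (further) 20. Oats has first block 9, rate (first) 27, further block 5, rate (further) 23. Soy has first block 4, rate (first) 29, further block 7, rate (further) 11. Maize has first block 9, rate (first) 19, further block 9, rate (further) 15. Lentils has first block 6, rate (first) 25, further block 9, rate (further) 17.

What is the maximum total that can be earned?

Order all 10 blocks by rate: Canola/T1 30 > Soy/T1 29 > Oats/T1 27 > Lentils/T1 25 > Oats/T2 23 > Canola/T2 20 > Maize/T1 19 > Lentils/T2 17 > Maize/T2 15 > Soy/T2 11.
Fill Canola T1 block (5 at 30) ; 21 left.
Soy T1 at 29: fill all 4 ; 17 left.
Fill Oats T1 block (9 at 27) ; 8 left.
Lentils T1 at 25: fill all 6 ; 2 left.
Oats/T2: +2 of 5 at 23; pool empty.
Total = 30×5 + 29×4 + 27×9 + 25×6 + 23×2 = 705.

705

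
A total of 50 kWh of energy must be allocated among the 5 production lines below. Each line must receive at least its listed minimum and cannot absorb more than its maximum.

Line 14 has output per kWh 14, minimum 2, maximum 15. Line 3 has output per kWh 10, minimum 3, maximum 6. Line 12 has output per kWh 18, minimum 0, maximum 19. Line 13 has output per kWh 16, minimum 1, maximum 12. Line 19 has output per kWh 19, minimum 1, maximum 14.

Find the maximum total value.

Meeting every minimum uses 2+3+0+1+1 = 7 kWh, leaving 43.
Order the production lines by output per kWh: Line 19 19 > Line 12 18 > Line 13 16 > Line 14 14 > Line 3 10.
Line 19: +13 to 14 (cap) ; 30 left.
Line 12: +19 to 19 (cap) ; 11 left.
Give Line 13 11 more to hit its cap of 12 ; 0 left.
Total = 14×2 + 10×3 + 18×19 + 16×12 + 19×14 = 858.

858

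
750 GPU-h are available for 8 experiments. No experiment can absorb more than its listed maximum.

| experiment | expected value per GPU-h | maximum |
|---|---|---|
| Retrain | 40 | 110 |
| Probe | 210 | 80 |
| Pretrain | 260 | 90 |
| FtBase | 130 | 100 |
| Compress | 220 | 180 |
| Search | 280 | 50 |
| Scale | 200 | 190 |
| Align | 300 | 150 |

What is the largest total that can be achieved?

Highest expected value per GPU-h first: Align 300 > Search 280 > Pretrain 260 > Compress 220 > Probe 210 > Scale 200 > FtBase 130 > Retrain 40.
Align: +150 to 150 (cap) ; 600 left.
Search: +50 to 50 (cap) ; 550 left.
Pretrain: +90 to 90 (cap) ; 460 left.
Compress: +180 to 180 (cap) ; 280 left.
Probe: +80 to 80 (cap) ; 200 left.
Give Scale 190 to hit its cap of 190 ; 10 left.
Only 10 left; FtBase takes them to reach 10.
Total = 210×80 + 260×90 + 130×10 + 220×180 + 280×50 + 200×190 + 300×150 = 178100.

178100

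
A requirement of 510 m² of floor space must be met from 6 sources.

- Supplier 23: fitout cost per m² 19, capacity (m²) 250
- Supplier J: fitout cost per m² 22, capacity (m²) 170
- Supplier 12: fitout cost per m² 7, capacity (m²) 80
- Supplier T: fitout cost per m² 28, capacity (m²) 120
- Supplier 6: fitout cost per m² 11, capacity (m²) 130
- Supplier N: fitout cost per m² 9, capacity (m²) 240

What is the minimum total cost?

5290

Use sources in increasing cost order.
Take 80 from Supplier 12 at 7 — need 430 more.
Supplier N (9): use full 240 — 190 m² to go.
Take 130 from Supplier 6 at 11 — need 60 more.
Supplier 23 at 19: take 60 of its 250 — requirement met.
Supplier J, Supplier T: unused.
Cost = 80×7 + 240×9 + 130×11 + 60×19 = 5290.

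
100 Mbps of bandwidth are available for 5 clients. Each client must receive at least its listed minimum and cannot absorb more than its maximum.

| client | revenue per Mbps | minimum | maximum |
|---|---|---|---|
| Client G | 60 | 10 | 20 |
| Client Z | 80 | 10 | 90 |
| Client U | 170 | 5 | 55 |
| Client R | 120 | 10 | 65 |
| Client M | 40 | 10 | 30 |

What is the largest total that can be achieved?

Meeting every minimum uses 10+10+5+10+10 = 45 Mbps, leaving 55.
Order the clients by revenue per Mbps: Client U 170 > Client R 120 > Client Z 80 > Client G 60 > Client M 40.
Give Client U 50 more to hit its cap of 55 — 5 left.
Only 5 left; Client R takes them to reach 15.
Total = 60×10 + 80×10 + 170×55 + 120×15 + 40×10 = 12950.

12950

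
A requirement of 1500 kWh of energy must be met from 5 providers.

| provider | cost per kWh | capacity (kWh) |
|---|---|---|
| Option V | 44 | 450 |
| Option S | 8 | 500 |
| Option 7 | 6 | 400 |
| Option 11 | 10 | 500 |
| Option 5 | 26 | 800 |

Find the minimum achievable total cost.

14000

Use providers in increasing cost order.
Take 400 from Option 7 at 6 → need 1100 more.
Option S (8): use full 500 → 600 kWh to go.
Option 11 (10): use full 500 → 100 kWh to go.
Take 100 from Option 5 at 26 to finish.
Option V: unused.
Cost = 400×6 + 500×8 + 500×10 + 100×26 = 14000.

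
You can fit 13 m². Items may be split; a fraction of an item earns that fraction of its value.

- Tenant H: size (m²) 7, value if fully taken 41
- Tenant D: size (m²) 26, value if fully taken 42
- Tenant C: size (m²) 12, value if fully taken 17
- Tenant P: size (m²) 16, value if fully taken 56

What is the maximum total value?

Sort by value density: Tenant H 41/7≈5.86, Tenant P 56/16≈3.5, Tenant D 42/26≈1.62, Tenant C 17/12≈1.42.
All 7 m² of Tenant H fit (value 41) ; 6 remain.
6 m² left: a 6/16 share of Tenant P gives 56×6/16 = 21.
Total value = 62.

62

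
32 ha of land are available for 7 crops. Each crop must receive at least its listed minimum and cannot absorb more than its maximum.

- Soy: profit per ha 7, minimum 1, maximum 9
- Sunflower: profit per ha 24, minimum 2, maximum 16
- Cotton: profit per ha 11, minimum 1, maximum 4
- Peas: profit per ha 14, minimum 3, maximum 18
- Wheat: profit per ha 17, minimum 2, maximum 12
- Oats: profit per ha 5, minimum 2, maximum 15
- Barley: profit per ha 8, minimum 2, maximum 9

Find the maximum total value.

Meeting every minimum uses 1+2+1+3+2+2+2 = 13 ha, leaving 19.
Rank by profit per ha: Sunflower 24 > Wheat 17 > Peas 14 > Cotton 11 > Barley 8 > Soy 7 > Oats 5.
Sunflower takes 14 more to reach its cap of 16 — 5 left.
Only 5 left; Wheat takes them to reach 7.
Total = 7×1 + 24×16 + 11×1 + 14×3 + 17×7 + 5×2 + 8×2 = 589.

589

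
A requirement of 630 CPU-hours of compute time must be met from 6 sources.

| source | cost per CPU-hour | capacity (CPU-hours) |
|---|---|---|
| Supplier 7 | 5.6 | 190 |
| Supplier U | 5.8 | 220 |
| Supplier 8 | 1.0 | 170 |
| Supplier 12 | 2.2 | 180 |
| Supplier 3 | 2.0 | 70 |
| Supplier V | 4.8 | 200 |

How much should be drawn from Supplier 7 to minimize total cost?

Use sources in increasing cost order.
Supplier 8 (1.0): use full 170 ; 460 CPU-hours to go.
Supplier 3 (2.0): use full 70 ; 390 CPU-hours to go.
Supplier 12 at 2.2: take all 180 CPU-hours ; 210 still needed.
Supplier V (4.8): use full 200 ; 10 CPU-hours to go.
Supplier 7 (5.6): take the remaining 10 ; done.
Supplier U: unused.

10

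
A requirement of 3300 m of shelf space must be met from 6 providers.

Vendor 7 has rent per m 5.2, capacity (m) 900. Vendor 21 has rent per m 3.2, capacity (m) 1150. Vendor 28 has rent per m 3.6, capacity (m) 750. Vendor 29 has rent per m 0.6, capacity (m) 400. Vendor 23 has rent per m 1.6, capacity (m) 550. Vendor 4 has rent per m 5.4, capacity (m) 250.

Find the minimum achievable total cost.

9840

Cheapest first:
Vendor 29 (0.6): use full 400 ; 2900 m to go.
Vendor 23 (1.6): use full 550 ; 2350 m to go.
Take 1150 from Vendor 21 at 3.2 ; need 1200 more.
Vendor 28 at 3.6: take all 750 m ; 450 still needed.
Take 450 from Vendor 7 at 5.2 to finish.
Vendor 4: unused.
Cost = 400×0.6 + 550×1.6 + 1150×3.2 + 750×3.6 + 450×5.2 = 9840.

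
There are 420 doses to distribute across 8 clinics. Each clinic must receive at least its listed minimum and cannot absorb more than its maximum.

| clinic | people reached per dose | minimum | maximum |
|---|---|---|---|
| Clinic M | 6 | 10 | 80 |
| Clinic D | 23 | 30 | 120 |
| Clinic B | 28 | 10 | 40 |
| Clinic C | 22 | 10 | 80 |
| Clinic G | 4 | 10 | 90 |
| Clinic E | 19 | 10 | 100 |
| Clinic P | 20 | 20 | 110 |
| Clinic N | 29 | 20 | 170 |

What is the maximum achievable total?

10380

Meeting every minimum uses 10+30+10+10+10+10+20+20 = 120 doses, leaving 300.
Order the clinics by people reached per dose: Clinic N 29 > Clinic B 28 > Clinic D 23 > Clinic C 22 > Clinic P 20 > Clinic E 19 > Clinic M 6 > Clinic G 4.
Clinic N: +150 to 170 (cap) → 150 left.
Give Clinic B 30 more to hit its cap of 40 → 120 left.
Clinic D: +90 to 120 (cap) → 30 left.
Clinic C: +30 (room for 70) → 40. Pool exhausted.
Total = 6×10 + 23×120 + 28×40 + 22×40 + 4×10 + 19×10 + 20×20 + 29×170 = 10380.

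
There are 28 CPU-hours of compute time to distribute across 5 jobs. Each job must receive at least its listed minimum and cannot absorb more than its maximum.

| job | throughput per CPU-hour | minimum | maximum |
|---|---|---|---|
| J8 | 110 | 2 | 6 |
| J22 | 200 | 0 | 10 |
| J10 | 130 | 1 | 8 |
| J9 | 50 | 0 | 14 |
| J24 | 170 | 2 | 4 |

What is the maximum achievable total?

4380

Meeting every minimum uses 2+0+1+0+2 = 5 CPU-hours, leaving 23.
Highest throughput per CPU-hour first: J22 200 > J24 170 > J10 130 > J8 110 > J9 50.
Give J22 10 more to hit its cap of 10 ; 13 left.
J24 takes 2 more to reach its cap of 4 ; 11 left.
J10: +7 to 8 (cap) ; 4 left.
J8: +4 to 6 (cap) ; 0 left.
Total = 110×6 + 200×10 + 130×8 + 170×4 = 4380.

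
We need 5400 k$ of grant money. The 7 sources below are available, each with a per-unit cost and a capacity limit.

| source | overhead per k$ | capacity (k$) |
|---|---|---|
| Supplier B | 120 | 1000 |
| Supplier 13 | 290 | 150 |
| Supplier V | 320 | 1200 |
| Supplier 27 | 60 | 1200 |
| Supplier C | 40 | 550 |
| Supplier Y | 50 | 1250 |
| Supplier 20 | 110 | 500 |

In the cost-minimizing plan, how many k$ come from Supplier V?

Fill from the cheapest source first.
Supplier C at 40: take all 550 k$ → 4850 still needed.
Supplier Y (50): use full 1250 → 3600 k$ to go.
Supplier 27 (60): use full 1200 → 2400 k$ to go.
Supplier 20 at 110: take all 500 k$ → 1900 still needed.
Take 1000 from Supplier B at 120 → need 900 more.
Supplier 13 at 290: take all 150 k$ → 750 still needed.
Take 750 from Supplier V at 320 to finish.

750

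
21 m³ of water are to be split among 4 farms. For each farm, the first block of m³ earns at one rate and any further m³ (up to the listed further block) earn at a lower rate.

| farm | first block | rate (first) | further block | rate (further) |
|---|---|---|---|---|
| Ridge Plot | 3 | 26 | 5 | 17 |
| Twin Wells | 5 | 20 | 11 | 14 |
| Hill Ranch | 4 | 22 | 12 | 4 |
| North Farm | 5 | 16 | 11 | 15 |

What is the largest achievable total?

415

Order all 8 blocks by rate: Ridge Plot/first 26 > Hill Ranch/first 22 > Twin Wells/first 20 > Ridge Plot/second 17 > North Farm/first 16 > North Farm/second 15 > Twin Wells/second 14 > Hill Ranch/second 4.
Ridge Plot first at 26: fill all 3 ; 18 left.
Fill Hill Ranch first block (4 at 22) ; 14 left.
Twin Wells first at 20: fill all 5 ; 9 left.
Fill Ridge Plot second block (5 at 17) ; 4 left.
4 remain; put them into North Farm first at 16.
Total = 26×3 + 22×4 + 20×5 + 17×5 + 16×4 = 415.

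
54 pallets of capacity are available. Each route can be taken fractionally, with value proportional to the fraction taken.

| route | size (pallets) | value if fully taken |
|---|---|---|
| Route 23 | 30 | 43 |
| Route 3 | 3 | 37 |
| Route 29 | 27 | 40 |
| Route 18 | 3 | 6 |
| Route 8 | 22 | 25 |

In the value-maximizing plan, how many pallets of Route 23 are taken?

Sort by value density: Route 3 37/3≈12.3, Route 18 6/3≈2, Route 29 40/27≈1.48, Route 23 43/30≈1.43, Route 8 25/22≈1.14.
Route 3: take in full, 3 pallets for value 37 ; 51 left.
Route 18: take in full, 3 pallets for value 6 ; 48 left.
All 27 pallets of Route 29 fit (value 40) ; 21 remain.
21 pallets left: a 21/30 share of Route 23 gives 43×21/30 = 30.1.

21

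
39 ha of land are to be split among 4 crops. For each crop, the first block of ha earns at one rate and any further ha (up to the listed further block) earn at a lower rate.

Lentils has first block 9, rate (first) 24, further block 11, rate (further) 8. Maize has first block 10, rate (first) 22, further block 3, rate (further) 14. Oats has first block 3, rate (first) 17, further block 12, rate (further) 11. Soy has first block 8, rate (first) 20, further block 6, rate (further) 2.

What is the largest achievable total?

755

Treat each block as its own option and order by rate: Lentils/first 24 > Maize/first 22 > Soy/first 20 > Oats/first 17 > Maize/second 14 > Oats/second 11 > Lentils/second 8 > Soy/second 2.
Lentils first at 24: fill all 9 — 30 left.
Maize/first (22): +10 — 20 left.
Soy/first (20): +8 — 12 left.
Oats/first (17): +3 — 9 left.
Maize/second (14): +3 — 6 left.
Oats second at 11: only 6 left, fill 6.
Total = 24×9 + 22×10 + 20×8 + 17×3 + 14×3 + 11×6 = 755.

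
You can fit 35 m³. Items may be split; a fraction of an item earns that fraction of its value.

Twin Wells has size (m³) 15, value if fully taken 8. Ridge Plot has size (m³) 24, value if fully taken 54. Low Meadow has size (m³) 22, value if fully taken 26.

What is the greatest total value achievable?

67

Best value per unit of size first: Ridge Plot 54/24≈2.25, Low Meadow 26/22≈1.18, Twin Wells 8/15≈0.533.
All 24 m³ of Ridge Plot fit (value 54) — 11 remain.
Fill the last 11 m³ with part of Low Meadow: 11/22 of it earns 13.
Total value = 67.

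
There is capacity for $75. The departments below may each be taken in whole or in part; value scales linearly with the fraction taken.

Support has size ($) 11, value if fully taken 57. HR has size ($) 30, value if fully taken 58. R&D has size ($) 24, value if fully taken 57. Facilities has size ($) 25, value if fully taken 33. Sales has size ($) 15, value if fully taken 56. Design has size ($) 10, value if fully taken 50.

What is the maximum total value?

249

Best value per unit of size first: Support 57/11≈5.18, Design 50/10≈5, Sales 56/15≈3.73, R&D 57/24≈2.38, HR 58/30≈1.93, Facilities 33/25≈1.32.
All 11 $ of Support fit (value 57) ; 64 remain.
Design: take in full, 10 $ for value 50 ; 54 left.
All 15 $ of Sales fit (value 56) ; 39 remain.
R&D: take in full, 24 $ for value 57 ; 15 left.
15 $ left: a 15/30 share of HR gives 58×15/30 = 29.
Total value = 249.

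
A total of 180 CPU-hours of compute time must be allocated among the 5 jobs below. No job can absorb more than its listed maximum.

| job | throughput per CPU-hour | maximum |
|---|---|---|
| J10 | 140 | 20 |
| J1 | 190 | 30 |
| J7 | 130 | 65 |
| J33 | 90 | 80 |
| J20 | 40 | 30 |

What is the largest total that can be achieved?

Highest throughput per CPU-hour first: J1 190 > J10 140 > J7 130 > J33 90 > J20 40.
Give J1 30 to hit its cap of 30 — 150 left.
J10: +20 to 20 (cap) — 130 left.
Give J7 65 to hit its cap of 65 — 65 left.
J33: +65 (room for 80) → 65. Pool exhausted.
Total = 140×20 + 190×30 + 130×65 + 90×65 = 22800.

22800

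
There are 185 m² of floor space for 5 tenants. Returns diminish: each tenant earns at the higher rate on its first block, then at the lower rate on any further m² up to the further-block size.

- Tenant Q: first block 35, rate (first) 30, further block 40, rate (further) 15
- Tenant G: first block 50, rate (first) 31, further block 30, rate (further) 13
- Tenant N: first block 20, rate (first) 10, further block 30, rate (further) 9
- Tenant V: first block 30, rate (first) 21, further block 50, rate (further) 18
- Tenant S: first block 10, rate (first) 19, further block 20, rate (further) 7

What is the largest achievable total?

4470

Treat each block as its own option and order by rate: Tenant G/tier1 31 > Tenant Q/tier1 30 > Tenant V/tier1 21 > Tenant S/tier1 19 > Tenant V/tier2 18 > Tenant Q/tier2 15 > Tenant G/tier2 13 > Tenant N/tier1 10 > Tenant N/tier2 9 > Tenant S/tier2 7.
Fill Tenant G tier1 block (50 at 31) → 135 left.
Tenant Q tier1 at 30: fill all 35 → 100 left.
Tenant V tier1 at 21: fill all 30 → 70 left.
Fill Tenant S tier1 block (10 at 19) → 60 left.
Fill Tenant V tier2 block (50 at 18) → 10 left.
Tenant Q/tier2: +10 of 40 at 15; pool empty.
Total = 31×50 + 30×35 + 21×30 + 19×10 + 18×50 + 15×10 = 4470.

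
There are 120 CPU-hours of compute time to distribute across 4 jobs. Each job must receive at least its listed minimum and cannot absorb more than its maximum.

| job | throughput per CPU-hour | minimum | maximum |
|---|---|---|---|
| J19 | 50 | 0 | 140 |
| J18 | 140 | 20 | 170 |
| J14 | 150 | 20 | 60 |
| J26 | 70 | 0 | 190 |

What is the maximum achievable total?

Meeting every minimum uses 0+20+20+0 = 40 CPU-hours, leaving 80.
Rank by throughput per CPU-hour: J14 150 > J18 140 > J26 70 > J19 50.
J14: +40 to 60 (cap) → 40 left.
J18 has room for 150 more but only 40 remain, so it gets 60.
Total = 140×60 + 150×60 = 17400.

17400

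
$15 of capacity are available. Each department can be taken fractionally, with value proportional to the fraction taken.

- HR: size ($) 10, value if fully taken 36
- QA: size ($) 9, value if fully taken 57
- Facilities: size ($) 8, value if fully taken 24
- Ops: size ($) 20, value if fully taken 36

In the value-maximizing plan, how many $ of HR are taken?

Best value per unit of size first: QA 57/9≈6.33, HR 36/10≈3.6, Facilities 24/8≈3, Ops 36/20≈1.8.
Take all of QA (9 $, value 57) → 6 $ left.
6 $ left: a 6/10 share of HR gives 36×6/10 = 21.6.

6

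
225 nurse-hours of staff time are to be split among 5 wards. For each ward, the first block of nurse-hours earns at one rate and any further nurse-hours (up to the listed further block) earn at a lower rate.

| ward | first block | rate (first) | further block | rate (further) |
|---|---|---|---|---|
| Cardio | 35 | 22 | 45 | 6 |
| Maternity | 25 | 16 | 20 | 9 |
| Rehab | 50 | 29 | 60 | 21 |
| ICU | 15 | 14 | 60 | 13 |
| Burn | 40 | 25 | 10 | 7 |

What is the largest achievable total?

Rank every tier by rate: Rehab/first 29 > Burn/first 25 > Cardio/first 22 > Rehab/second 21 > Maternity/first 16 > ICU/first 14 > ICU/second 13 > Maternity/second 9 > Burn/second 7 > Cardio/second 6.
Fill Rehab first block (50 at 29) → 175 left.
Burn/first (25): +40 → 135 left.
Cardio first at 22: fill all 35 → 100 left.
Rehab/second (21): +60 → 40 left.
Fill Maternity first block (25 at 16) → 15 left.
ICU/first (14): +15 → 0 left.
Total = 29×50 + 25×40 + 22×35 + 21×60 + 16×25 + 14×15 = 5090.

5090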